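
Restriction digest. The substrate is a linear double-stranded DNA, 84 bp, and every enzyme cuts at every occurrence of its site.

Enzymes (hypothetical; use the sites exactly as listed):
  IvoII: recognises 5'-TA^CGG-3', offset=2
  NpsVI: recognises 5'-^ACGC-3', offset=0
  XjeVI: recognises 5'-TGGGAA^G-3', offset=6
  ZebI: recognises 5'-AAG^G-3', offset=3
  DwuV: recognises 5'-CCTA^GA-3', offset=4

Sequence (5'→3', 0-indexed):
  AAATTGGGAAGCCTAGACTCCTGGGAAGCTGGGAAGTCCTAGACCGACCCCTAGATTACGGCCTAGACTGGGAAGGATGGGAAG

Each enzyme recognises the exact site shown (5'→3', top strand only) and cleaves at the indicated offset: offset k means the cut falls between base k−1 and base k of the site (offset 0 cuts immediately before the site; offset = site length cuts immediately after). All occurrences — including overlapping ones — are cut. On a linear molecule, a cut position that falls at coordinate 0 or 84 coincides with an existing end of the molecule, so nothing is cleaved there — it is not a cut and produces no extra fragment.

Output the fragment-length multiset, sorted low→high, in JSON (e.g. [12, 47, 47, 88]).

[1,1,5,5,6,7,8,8,9,10,12,12]

Per-enzyme occurrences:
  IvoII TACGG/2: at [56] ⇒ [58]
  NpsVI (ACGC, off=0): no sites
  XjeVI TGGGAAG/6: at [4, 21, 29, 68, 77] ⇒ [10, 27, 35, 74, 83]
  ZebI AAGG/3: at [72] ⇒ [75]
  DwuV CCTAGA/4: at [11, 37, 49, 61] ⇒ [15, 41, 53, 65]

All cut coordinates (distinct, sorted): [10, 15, 27, 35, 41, 53, 58, 65, 74, 75, 83]

Fragments:
  [0,10): 10 bp
  [10,15): 5 bp
  [15,27): 12 bp
  [27,35): 8 bp
  [35,41): 6 bp
  [41,53): 12 bp
  [53,58): 5 bp
  [58,65): 7 bp
  [65,74): 9 bp
  [74,75): 1 bp
  [75,83): 8 bp
  [83,84): 1 bp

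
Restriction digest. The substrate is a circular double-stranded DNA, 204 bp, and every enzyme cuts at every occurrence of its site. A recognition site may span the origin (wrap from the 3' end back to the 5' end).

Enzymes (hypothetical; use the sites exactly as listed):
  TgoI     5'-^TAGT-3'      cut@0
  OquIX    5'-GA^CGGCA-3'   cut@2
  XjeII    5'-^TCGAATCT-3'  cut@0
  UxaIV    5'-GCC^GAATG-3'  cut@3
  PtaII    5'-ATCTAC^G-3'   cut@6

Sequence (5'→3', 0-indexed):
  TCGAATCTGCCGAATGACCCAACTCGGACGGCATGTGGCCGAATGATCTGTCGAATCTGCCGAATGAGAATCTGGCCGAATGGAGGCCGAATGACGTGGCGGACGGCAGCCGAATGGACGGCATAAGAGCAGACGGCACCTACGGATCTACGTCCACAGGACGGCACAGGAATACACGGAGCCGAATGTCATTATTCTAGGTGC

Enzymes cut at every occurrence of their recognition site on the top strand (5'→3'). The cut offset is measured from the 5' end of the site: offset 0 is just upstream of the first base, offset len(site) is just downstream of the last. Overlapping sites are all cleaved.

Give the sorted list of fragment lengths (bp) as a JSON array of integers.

[7,8,10,10,11,11,11,12,15,15,16,17,18,21,22]

Scan for sites:
  TgoI (TAGT, off=0): no sites
  OquIX (GACGGCA, off=2): starts [26, 101, 116, 131, 159] → cuts [28, 103, 118, 133, 161]
  XjeII (TCGAATCT, off=0): starts [0, 50] → cuts [0, 50]
  UxaIV (GCCGAATG, off=3): starts [8, 37, 58, 74, 85, 108, 180] → cuts [11, 40, 61, 77, 88, 111, 183]
  PtaII (ATCTACG, off=6): starts [145] → cuts [151]

All cut coordinates (distinct, sorted): [0, 11, 28, 40, 50, 61, 77, 88, 103, 111, 118, 133, 151, 161, 183]

Fragment lengths:
  0→11: 11 bp
  11→28: 17 bp
  28→40: 12 bp
  40→50: 10 bp
  50→61: 11 bp
  61→77: 16 bp
  77→88: 11 bp
  88→103: 15 bp
  103→111: 8 bp
  111→118: 7 bp
  118→133: 15 bp
  133→151: 18 bp
  151→161: 10 bp
  161→183: 22 bp
  183→0 (wrap): 204-183+0 = 21 bp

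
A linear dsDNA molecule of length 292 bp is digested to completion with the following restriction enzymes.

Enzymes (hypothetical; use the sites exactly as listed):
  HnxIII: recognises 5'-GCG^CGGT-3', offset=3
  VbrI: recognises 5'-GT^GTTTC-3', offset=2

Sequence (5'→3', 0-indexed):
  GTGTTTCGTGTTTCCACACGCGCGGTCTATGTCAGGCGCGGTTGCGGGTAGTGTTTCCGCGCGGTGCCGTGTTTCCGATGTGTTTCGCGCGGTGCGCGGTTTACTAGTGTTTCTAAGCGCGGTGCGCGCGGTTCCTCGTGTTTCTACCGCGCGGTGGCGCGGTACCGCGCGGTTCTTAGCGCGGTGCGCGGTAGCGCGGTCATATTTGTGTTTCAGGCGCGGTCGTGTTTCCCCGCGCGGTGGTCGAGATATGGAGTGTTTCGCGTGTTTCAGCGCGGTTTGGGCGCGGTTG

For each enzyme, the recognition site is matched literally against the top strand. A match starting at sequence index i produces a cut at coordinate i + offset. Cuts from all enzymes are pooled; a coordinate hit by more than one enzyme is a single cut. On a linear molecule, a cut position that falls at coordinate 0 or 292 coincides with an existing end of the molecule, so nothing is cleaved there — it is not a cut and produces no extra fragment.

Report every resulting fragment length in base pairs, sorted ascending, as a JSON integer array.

Scan for sites:
  HnxIII (GCGCGGT, off=3): starts [19, 35, 58, 86, 93, 116, 125, 148, 156, 166, 178, 185, 193, 216, 234, 272, 283] → cuts [22, 38, 61, 89, 96, 119, 128, 151, 159, 169, 181, 188, 196, 219, 237, 275, 286]
  VbrI (GTGTTTC, off=2): starts [0, 7, 50, 68, 79, 106, 137, 207, 224, 255, 264] → cuts [2, 9, 52, 70, 81, 108, 139, 209, 226, 257, 266]

Pooled cuts: [2, 9, 22, 38, 52, 61, 70, 81, 89, 96, 108, 119, 128, 139, 151, 159, 169, 181, 188, 196, 209, 219, 226, 237, 257, 266, 275, 286]

Fragments:
  [0,2): 2 bp
  [2,9): 7 bp
  [9,22): 13 bp
  [22,38): 16 bp
  [38,52): 14 bp
  [52,61): 9 bp
  [61,70): 9 bp
  [70,81): 11 bp
  [81,89): 8 bp
  [89,96): 7 bp
  [96,108): 12 bp
  [108,119): 11 bp
  [119,128): 9 bp
  [128,139): 11 bp
  [139,151): 12 bp
  [151,159): 8 bp
  [159,169): 10 bp
  [169,181): 12 bp
  [181,188): 7 bp
  [188,196): 8 bp
  [196,209): 13 bp
  [209,219): 10 bp
  [219,226): 7 bp
  [226,237): 11 bp
  [237,257): 20 bp
  [257,266): 9 bp
  [266,275): 9 bp
  [275,286): 11 bp
  [286,292): 6 bp

[2,6,7,7,7,7,8,8,8,9,9,9,9,9,10,10,11,11,11,11,11,12,12,12,13,13,14,16,20]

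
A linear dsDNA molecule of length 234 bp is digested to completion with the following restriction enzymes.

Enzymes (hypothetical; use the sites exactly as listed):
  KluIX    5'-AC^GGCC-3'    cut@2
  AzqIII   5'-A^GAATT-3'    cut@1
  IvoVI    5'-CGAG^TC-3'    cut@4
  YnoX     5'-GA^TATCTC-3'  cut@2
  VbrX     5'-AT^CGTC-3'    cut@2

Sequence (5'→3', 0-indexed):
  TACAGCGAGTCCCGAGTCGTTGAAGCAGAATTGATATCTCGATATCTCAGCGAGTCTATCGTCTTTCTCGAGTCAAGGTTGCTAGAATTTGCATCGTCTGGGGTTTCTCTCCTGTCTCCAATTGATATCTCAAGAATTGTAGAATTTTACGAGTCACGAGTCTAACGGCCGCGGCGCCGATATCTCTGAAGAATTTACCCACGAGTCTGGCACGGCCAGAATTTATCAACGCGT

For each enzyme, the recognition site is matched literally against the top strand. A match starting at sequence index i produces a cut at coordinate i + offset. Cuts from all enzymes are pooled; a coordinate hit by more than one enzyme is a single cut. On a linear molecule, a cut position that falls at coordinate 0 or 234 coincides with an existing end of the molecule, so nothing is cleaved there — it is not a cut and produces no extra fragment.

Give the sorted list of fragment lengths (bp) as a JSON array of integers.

Per-enzyme occurrences:
  KluIX (ACGGCC, off=2): starts [164, 211] → cuts [166, 213]
  AzqIII (AGAATT, off=1): starts [26, 83, 132, 140, 189, 217] → cuts [27, 84, 133, 141, 190, 218]
  IvoVI (CGAGTC, off=4): starts [5, 12, 50, 68, 149, 156, 201] → cuts [9, 16, 54, 72, 153, 160, 205]
  YnoX (GATATCTC, off=2): starts [32, 40, 123, 178] → cuts [34, 42, 125, 180]
  VbrX (ATCGTC, off=2): starts [57, 92] → cuts [59, 94]

Pooled cuts: [9, 16, 27, 34, 42, 54, 59, 72, 84, 94, 125, 133, 141, 153, 160, 166, 180, 190, 205, 213, 218]

Fragment lengths:
  [0,9): 9 bp
  [9,16): 7 bp
  [16,27): 11 bp
  [27,34): 7 bp
  [34,42): 8 bp
  [42,54): 12 bp
  [54,59): 5 bp
  [59,72): 13 bp
  [72,84): 12 bp
  [84,94): 10 bp
  [94,125): 31 bp
  [125,133): 8 bp
  [133,141): 8 bp
  [141,153): 12 bp
  [153,160): 7 bp
  [160,166): 6 bp
  [166,180): 14 bp
  [180,190): 10 bp
  [190,205): 15 bp
  [205,213): 8 bp
  [213,218): 5 bp
  [218,234): 16 bp

[5,5,6,7,7,7,8,8,8,8,9,10,10,11,12,12,12,13,14,15,16,31]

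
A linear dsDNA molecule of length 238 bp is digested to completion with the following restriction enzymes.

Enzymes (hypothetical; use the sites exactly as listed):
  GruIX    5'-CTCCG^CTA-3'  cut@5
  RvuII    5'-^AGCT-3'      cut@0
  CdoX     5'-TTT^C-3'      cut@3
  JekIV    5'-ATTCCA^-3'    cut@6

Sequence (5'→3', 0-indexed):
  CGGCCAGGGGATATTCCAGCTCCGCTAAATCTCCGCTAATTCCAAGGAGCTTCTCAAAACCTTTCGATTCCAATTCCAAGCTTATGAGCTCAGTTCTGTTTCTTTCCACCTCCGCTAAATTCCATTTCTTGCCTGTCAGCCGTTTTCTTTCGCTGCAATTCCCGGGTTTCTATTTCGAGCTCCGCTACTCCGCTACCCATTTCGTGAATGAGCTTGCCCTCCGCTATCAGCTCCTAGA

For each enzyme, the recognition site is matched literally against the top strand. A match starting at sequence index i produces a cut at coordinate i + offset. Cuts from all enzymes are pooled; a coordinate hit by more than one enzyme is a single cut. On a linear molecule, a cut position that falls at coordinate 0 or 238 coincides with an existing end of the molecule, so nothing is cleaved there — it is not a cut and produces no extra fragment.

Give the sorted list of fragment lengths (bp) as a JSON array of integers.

Per-enzyme occurrences:
  GruIX (CTCCGCTA, off=5): starts [19, 30, 109, 179, 187, 218] → cuts [24, 35, 114, 184, 192, 223]
  RvuII (AGCT, off=0): starts [17, 47, 78, 86, 177, 210, 228] → cuts [17, 47, 78, 86, 177, 210, 228]
  CdoX (TTTC, off=3): starts [61, 98, 102, 124, 143, 147, 166, 172, 199] → cuts [64, 101, 105, 127, 146, 150, 169, 175, 202]
  JekIV (ATTCCA, off=6): starts [12, 38, 66, 72, 118] → cuts [18, 44, 72, 78, 124]

All cut coordinates (distinct, sorted): [17, 18, 24, 35, 44, 47, 64, 72, 78, 86, 101, 105, 114, 124, 127, 146, 150, 169, 175, 177, 184, 192, 202, 210, 223, 228]

Fragments:
  [0,17): 17 bp
  [17,18): 1 bp
  [18,24): 6 bp
  [24,35): 11 bp
  [35,44): 9 bp
  [44,47): 3 bp
  [47,64): 17 bp
  [64,72): 8 bp
  [72,78): 6 bp
  [78,86): 8 bp
  [86,101): 15 bp
  [101,105): 4 bp
  [105,114): 9 bp
  [114,124): 10 bp
  [124,127): 3 bp
  [127,146): 19 bp
  [146,150): 4 bp
  [150,169): 19 bp
  [169,175): 6 bp
  [175,177): 2 bp
  [177,184): 7 bp
  [184,192): 8 bp
  [192,202): 10 bp
  [202,210): 8 bp
  [210,223): 13 bp
  [223,228): 5 bp
  [228,238): 10 bp

[1,2,3,3,4,4,5,6,6,6,7,8,8,8,8,9,9,10,10,10,11,13,15,17,17,19,19]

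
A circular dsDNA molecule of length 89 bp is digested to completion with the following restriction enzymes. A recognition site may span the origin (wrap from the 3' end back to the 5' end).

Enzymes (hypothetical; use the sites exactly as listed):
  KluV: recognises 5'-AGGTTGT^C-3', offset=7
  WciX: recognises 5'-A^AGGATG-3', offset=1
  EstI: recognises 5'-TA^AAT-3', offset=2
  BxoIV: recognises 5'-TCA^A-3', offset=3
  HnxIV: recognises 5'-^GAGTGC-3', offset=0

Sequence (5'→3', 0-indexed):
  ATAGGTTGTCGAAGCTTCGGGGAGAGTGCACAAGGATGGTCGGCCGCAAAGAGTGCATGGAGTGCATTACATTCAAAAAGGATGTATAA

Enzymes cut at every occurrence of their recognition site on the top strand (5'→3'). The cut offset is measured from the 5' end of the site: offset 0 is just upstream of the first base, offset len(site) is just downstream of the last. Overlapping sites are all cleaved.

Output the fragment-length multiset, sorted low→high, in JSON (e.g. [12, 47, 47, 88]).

[3,9,9,10,10,14,16,18]

Per-enzyme occurrences:
  KluV AGGTTGTC/7: at [2] ⇒ [9]
  WciX AAGGATG/1: at [31, 77] ⇒ [32, 78]
  EstI TAAAT/2: at [86] ⇒ [88]
  BxoIV TCAA/3: at [72] ⇒ [75]
  HnxIV GAGTGC/0: at [23, 50, 59] ⇒ [23, 50, 59]

All cut coordinates (distinct, sorted): [9, 23, 32, 50, 59, 75, 78, 88]

Fragments:
  9→23: 14 bp
  23→32: 9 bp
  32→50: 18 bp
  50→59: 9 bp
  59→75: 16 bp
  75→78: 3 bp
  78→88: 10 bp
  88→9 (wrap): 89-88+9 = 10 bp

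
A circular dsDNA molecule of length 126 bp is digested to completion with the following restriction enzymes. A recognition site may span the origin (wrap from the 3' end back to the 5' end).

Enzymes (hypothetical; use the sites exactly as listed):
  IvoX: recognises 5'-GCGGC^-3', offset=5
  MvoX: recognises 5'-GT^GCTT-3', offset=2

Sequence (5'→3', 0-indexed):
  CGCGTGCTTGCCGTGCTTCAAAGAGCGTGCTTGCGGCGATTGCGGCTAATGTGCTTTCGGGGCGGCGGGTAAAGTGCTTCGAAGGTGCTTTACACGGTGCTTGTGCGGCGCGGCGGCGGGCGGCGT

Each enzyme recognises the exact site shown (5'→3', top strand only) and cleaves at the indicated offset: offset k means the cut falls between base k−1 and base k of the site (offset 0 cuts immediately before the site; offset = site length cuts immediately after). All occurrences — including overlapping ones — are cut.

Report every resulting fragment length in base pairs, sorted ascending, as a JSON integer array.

Scan for sites:
  IvoX GCGGC/5: at [32, 41, 61, 104, 109, 112, 119] ⇒ [37, 46, 66, 109, 114, 117, 124]
  MvoX GTGCTT/2: at [3, 12, 26, 50, 73, 84, 96] ⇒ [5, 14, 28, 52, 75, 86, 98]

All cut coordinates (distinct, sorted): [5, 14, 28, 37, 46, 52, 66, 75, 86, 98, 109, 114, 117, 124]

Fragments:
  5→14: 9 bp
  14→28: 14 bp
  28→37: 9 bp
  37→46: 9 bp
  46→52: 6 bp
  52→66: 14 bp
  66→75: 9 bp
  75→86: 11 bp
  86→98: 12 bp
  98→109: 11 bp
  109→114: 5 bp
  114→117: 3 bp
  117→124: 7 bp
  124→5 (wrap): 126-124+5 = 7 bp

[3,5,6,7,7,9,9,9,9,11,11,12,14,14]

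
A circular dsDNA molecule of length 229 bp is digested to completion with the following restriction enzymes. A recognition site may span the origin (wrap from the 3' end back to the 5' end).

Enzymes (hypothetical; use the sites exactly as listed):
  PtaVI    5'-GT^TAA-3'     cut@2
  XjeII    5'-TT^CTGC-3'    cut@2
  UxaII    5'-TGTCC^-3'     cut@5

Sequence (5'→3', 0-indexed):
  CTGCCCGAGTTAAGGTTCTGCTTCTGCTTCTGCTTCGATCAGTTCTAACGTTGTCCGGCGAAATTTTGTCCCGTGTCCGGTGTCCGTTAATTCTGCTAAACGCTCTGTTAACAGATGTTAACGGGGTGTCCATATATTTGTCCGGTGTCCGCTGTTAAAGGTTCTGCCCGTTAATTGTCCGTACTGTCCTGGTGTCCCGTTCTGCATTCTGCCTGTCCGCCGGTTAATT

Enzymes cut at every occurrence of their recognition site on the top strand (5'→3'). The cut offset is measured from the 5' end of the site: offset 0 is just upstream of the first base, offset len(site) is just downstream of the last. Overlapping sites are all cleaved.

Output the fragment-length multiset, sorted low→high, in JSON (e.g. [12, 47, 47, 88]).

Per-enzyme occurrences:
  PtaVI GTTAA/2: at [8, 85, 106, 116, 153, 169, 222] ⇒ [10, 87, 108, 118, 155, 171, 224]
  XjeII TTCTGC/2: at [15, 21, 27, 90, 161, 199, 206, 227] ⇒ [0, 17, 23, 29, 92, 163, 201, 208]
  UxaII TGTCC/5: at [51, 66, 73, 80, 126, 138, 145, 175, 184, 192, 213] ⇒ [56, 71, 78, 85, 131, 143, 150, 180, 189, 197, 218]

Pooled cuts: [0, 10, 17, 23, 29, 56, 71, 78, 85, 87, 92, 108, 118, 131, 143, 150, 155, 163, 171, 180, 189, 197, 201, 208, 218, 224]

Fragment lengths:
  0→10: 10 bp
  10→17: 7 bp
  17→23: 6 bp
  23→29: 6 bp
  29→56: 27 bp
  56→71: 15 bp
  71→78: 7 bp
  78→85: 7 bp
  85→87: 2 bp
  87→92: 5 bp
  92→108: 16 bp
  108→118: 10 bp
  118→131: 13 bp
  131→143: 12 bp
  143→150: 7 bp
  150→155: 5 bp
  155→163: 8 bp
  163→171: 8 bp
  171→180: 9 bp
  180→189: 9 bp
  189→197: 8 bp
  197→201: 4 bp
  201→208: 7 bp
  208→218: 10 bp
  218→224: 6 bp
  224→0 (wrap): 229-224+0 = 5 bp

[2,4,5,5,5,6,6,6,7,7,7,7,7,8,8,8,9,9,10,10,10,12,13,15,16,27]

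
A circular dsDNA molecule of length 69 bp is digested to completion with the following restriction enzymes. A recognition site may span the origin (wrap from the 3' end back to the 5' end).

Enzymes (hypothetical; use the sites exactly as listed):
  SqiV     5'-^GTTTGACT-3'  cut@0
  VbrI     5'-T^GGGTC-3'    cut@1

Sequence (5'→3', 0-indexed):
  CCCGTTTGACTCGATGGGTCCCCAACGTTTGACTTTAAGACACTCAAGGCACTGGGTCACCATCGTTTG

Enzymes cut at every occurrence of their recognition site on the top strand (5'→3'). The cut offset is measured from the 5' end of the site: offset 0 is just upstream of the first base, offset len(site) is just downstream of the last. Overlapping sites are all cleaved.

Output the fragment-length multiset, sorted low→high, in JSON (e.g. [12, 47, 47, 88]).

[11,12,19,27]

Scan for sites:
  SqiV GTTTGACT/0: at [3, 26] ⇒ [3, 26]
  VbrI TGGGTC/1: at [14, 52] ⇒ [15, 53]

Pooled cuts: [3, 15, 26, 53]

Fragment lengths:
  3→15: 12 bp
  15→26: 11 bp
  26→53: 27 bp
  53→3 (wrap): 69-53+3 = 19 bp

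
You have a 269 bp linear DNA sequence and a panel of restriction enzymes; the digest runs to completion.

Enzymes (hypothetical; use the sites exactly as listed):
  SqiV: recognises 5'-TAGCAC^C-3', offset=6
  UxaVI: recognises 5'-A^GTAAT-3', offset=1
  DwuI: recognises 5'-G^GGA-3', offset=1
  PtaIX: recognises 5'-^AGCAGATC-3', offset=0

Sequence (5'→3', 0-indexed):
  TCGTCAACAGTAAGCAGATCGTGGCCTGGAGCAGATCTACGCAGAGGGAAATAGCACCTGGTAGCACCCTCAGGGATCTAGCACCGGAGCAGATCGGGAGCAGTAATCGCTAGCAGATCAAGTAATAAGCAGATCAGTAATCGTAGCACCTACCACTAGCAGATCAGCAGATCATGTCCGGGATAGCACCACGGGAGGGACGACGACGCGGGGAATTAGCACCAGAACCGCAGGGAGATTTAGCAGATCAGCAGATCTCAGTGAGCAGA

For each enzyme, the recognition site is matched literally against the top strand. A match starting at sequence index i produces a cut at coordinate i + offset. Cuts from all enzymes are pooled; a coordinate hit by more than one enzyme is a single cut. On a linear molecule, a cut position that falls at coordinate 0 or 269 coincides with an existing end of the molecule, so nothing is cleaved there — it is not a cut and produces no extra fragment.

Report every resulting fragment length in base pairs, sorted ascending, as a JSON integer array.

Per-enzyme occurrences:
  SqiV (TAGCACC, off=6): starts [51, 61, 78, 143, 183, 216] → cuts [57, 67, 84, 149, 189, 222]
  UxaVI (AGTAAT, off=1): starts [101, 120, 135] → cuts [102, 121, 136]
  DwuI (GGGA, off=1): starts [45, 72, 95, 179, 192, 196, 210, 232] → cuts [46, 73, 96, 180, 193, 197, 211, 233]
  PtaIX (AGCAGATC, off=0): starts [12, 29, 87, 111, 127, 157, 165, 241, 249] → cuts [12, 29, 87, 111, 127, 157, 165, 241, 249]

All cut coordinates (distinct, sorted): [12, 29, 46, 57, 67, 73, 84, 87, 96, 102, 111, 121, 127, 136, 149, 157, 165, 180, 189, 193, 197, 211, 222, 233, 241, 249]

Fragments:
  [0,12): 12 bp
  [12,29): 17 bp
  [29,46): 17 bp
  [46,57): 11 bp
  [57,67): 10 bp
  [67,73): 6 bp
  [73,84): 11 bp
  [84,87): 3 bp
  [87,96): 9 bp
  [96,102): 6 bp
  [102,111): 9 bp
  [111,121): 10 bp
  [121,127): 6 bp
  [127,136): 9 bp
  [136,149): 13 bp
  [149,157): 8 bp
  [157,165): 8 bp
  [165,180): 15 bp
  [180,189): 9 bp
  [189,193): 4 bp
  [193,197): 4 bp
  [197,211): 14 bp
  [211,222): 11 bp
  [222,233): 11 bp
  [233,241): 8 bp
  [241,249): 8 bp
  [249,269): 20 bp

[3,4,4,6,6,6,8,8,8,8,9,9,9,9,10,10,11,11,11,11,12,13,14,15,17,17,20]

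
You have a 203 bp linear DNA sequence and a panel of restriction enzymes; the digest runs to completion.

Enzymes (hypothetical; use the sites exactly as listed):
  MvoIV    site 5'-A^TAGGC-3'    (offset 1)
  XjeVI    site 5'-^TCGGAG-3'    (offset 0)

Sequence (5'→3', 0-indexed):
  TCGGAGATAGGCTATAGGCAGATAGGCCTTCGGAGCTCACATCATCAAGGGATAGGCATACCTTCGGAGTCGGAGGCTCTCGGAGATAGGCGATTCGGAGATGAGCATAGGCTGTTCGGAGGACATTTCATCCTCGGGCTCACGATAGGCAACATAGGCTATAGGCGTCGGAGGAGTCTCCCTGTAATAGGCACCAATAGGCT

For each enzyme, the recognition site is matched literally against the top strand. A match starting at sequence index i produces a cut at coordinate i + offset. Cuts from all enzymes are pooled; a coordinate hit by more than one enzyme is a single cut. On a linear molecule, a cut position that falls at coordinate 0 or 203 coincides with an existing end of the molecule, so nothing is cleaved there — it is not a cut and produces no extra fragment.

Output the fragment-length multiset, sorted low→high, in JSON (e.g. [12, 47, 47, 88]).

Per-enzyme occurrences:
  MvoIV (ATAGGC, off=1): starts [6, 13, 21, 51, 85, 106, 144, 153, 160, 186, 196] → cuts [7, 14, 22, 52, 86, 107, 145, 154, 161, 187, 197]
  XjeVI (TCGGAG, off=0): starts [0, 29, 63, 69, 79, 94, 115, 167] → cuts [29, 63, 69, 79, 94, 115, 167] (position 0 is a terminus of the linear molecule — no cut)

Pooled cuts: [7, 14, 22, 29, 52, 63, 69, 79, 86, 94, 107, 115, 145, 154, 161, 167, 187, 197]

Fragments:
  [0,7): 7 bp
  [7,14): 7 bp
  [14,22): 8 bp
  [22,29): 7 bp
  [29,52): 23 bp
  [52,63): 11 bp
  [63,69): 6 bp
  [69,79): 10 bp
  [79,86): 7 bp
  [86,94): 8 bp
  [94,107): 13 bp
  [107,115): 8 bp
  [115,145): 30 bp
  [145,154): 9 bp
  [154,161): 7 bp
  [161,167): 6 bp
  [167,187): 20 bp
  [187,197): 10 bp
  [197,203): 6 bp

[6,6,6,7,7,7,7,7,8,8,8,9,10,10,11,13,20,23,30]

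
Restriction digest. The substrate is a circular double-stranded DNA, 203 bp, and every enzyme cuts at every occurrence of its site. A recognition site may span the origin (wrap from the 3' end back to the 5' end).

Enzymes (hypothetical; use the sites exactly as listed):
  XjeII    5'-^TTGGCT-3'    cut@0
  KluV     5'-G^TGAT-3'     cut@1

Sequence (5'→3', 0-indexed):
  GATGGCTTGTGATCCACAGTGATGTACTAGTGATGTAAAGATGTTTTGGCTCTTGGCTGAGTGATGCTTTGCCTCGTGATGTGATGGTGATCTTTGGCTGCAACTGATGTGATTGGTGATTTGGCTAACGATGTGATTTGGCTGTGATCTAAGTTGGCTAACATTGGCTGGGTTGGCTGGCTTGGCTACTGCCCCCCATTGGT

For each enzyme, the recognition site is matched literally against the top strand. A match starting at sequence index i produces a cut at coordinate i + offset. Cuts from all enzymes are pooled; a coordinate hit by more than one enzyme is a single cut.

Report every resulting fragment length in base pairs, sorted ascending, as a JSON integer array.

[4,4,5,6,6,7,7,7,9,9,9,9,10,10,10,11,13,15,15,16,21]

Per-enzyme occurrences:
  XjeII (TTGGCT, off=0): starts [45, 52, 93, 120, 137, 153, 163, 172, 181] → cuts [45, 52, 93, 120, 137, 153, 163, 172, 181]
  KluV (GTGAT, off=1): starts [8, 18, 29, 60, 75, 80, 86, 108, 115, 132, 143, 201] → cuts [9, 19, 30, 61, 76, 81, 87, 109, 116, 133, 144, 202]

Pooled cuts: [9, 19, 30, 45, 52, 61, 76, 81, 87, 93, 109, 116, 120, 133, 137, 144, 153, 163, 172, 181, 202]

Fragments:
  9→19: 10 bp
  19→30: 11 bp
  30→45: 15 bp
  45→52: 7 bp
  52→61: 9 bp
  61→76: 15 bp
  76→81: 5 bp
  81→87: 6 bp
  87→93: 6 bp
  93→109: 16 bp
  109→116: 7 bp
  116→120: 4 bp
  120→133: 13 bp
  133→137: 4 bp
  137→144: 7 bp
  144→153: 9 bp
  153→163: 10 bp
  163→172: 9 bp
  172→181: 9 bp
  181→202: 21 bp
  202→9 (wrap): 203-202+9 = 10 bp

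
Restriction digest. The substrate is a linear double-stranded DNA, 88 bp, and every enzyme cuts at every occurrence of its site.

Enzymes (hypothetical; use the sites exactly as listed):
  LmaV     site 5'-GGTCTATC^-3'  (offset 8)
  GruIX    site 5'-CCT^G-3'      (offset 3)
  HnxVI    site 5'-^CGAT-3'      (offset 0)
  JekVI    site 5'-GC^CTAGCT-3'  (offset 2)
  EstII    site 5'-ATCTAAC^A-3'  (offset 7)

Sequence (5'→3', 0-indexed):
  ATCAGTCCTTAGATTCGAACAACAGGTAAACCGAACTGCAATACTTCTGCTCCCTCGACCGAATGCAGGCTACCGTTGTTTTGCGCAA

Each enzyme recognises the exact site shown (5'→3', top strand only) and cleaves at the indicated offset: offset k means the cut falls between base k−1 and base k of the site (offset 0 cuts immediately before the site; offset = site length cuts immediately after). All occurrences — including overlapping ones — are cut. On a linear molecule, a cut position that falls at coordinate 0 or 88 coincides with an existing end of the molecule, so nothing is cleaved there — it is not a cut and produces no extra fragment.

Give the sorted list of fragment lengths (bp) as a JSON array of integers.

[88]

Per-enzyme occurrences:
  LmaV (GGTCTATC, off=8): no sites
  GruIX (CCTG, off=3): no sites
  HnxVI (CGAT, off=0): no sites
  JekVI (GCCTAGCT, off=2): no sites
  EstII (ATCTAACA, off=7): no sites

All cut coordinates (distinct, sorted): ∅

Fragment lengths:
  no cuts → one linear fragment of 88 bp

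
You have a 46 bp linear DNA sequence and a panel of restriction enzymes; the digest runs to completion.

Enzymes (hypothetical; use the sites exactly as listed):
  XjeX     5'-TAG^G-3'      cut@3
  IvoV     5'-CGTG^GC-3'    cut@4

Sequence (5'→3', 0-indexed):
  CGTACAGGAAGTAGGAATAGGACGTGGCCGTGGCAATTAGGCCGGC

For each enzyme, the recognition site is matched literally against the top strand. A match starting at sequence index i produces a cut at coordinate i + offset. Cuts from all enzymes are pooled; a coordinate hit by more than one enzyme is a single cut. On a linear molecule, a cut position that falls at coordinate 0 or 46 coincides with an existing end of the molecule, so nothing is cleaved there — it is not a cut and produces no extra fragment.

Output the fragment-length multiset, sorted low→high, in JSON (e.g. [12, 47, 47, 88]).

Site scan:
  XjeX TAGG/3: at [11, 17, 37] ⇒ [14, 20, 40]
  IvoV CGTGGC/4: at [22, 28] ⇒ [26, 32]

All cut coordinates (distinct, sorted): [14, 20, 26, 32, 40]

Fragments:
  [0,14): 14 bp
  [14,20): 6 bp
  [20,26): 6 bp
  [26,32): 6 bp
  [32,40): 8 bp
  [40,46): 6 bp

[6,6,6,6,8,14]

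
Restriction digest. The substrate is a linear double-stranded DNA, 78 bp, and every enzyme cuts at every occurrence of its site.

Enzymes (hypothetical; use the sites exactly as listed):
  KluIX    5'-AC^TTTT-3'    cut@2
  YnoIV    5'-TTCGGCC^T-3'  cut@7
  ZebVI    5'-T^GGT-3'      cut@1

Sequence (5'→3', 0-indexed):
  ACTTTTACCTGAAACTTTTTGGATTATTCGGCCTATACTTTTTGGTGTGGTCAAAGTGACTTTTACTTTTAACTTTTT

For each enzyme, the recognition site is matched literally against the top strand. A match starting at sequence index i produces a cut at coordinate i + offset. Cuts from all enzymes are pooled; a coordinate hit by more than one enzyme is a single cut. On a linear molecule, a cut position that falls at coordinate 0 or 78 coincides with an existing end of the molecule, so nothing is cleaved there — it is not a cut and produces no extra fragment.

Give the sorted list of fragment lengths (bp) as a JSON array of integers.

[2,5,5,5,5,6,7,12,13,18]

Site scan:
  KluIX (ACTTTT, off=2): starts [0, 13, 36, 58, 64, 71] → cuts [2, 15, 38, 60, 66, 73]
  YnoIV (TTCGGCCT, off=7): starts [26] → cuts [33]
  ZebVI (TGGT, off=1): starts [42, 47] → cuts [43, 48]

Pooled cuts: [2, 15, 33, 38, 43, 48, 60, 66, 73]

Fragments:
  [0,2): 2 bp
  [2,15): 13 bp
  [15,33): 18 bp
  [33,38): 5 bp
  [38,43): 5 bp
  [43,48): 5 bp
  [48,60): 12 bp
  [60,66): 6 bp
  [66,73): 7 bp
  [73,78): 5 bp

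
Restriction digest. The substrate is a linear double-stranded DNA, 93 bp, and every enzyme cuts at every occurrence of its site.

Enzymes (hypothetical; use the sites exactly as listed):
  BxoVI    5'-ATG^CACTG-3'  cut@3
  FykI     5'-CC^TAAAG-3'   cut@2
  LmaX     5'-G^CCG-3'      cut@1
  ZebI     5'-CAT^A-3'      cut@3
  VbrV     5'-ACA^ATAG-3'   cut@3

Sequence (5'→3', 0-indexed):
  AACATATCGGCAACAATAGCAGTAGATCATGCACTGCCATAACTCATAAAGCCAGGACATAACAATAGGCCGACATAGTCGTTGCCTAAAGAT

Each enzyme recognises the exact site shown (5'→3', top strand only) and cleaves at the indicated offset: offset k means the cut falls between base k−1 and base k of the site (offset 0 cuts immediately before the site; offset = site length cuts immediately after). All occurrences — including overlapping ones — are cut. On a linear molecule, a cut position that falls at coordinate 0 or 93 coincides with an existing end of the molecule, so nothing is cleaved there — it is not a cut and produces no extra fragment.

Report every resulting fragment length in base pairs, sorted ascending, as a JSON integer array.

[4,5,5,7,7,7,9,10,10,13,16]

Site scan:
  BxoVI (ATGCACTG, off=3): starts [28] → cuts [31]
  FykI (CCTAAAG, off=2): starts [84] → cuts [86]
  LmaX (GCCG, off=1): starts [68] → cuts [69]
  ZebI (CATA, off=3): starts [2, 37, 44, 57, 73] → cuts [5, 40, 47, 60, 76]
  VbrV (ACAATAG, off=3): starts [12, 61] → cuts [15, 64]

Pooled cuts: [5, 15, 31, 40, 47, 60, 64, 69, 76, 86]

Fragments:
  [0,5): 5 bp
  [5,15): 10 bp
  [15,31): 16 bp
  [31,40): 9 bp
  [40,47): 7 bp
  [47,60): 13 bp
  [60,64): 4 bp
  [64,69): 5 bp
  [69,76): 7 bp
  [76,86): 10 bp
  [86,93): 7 bp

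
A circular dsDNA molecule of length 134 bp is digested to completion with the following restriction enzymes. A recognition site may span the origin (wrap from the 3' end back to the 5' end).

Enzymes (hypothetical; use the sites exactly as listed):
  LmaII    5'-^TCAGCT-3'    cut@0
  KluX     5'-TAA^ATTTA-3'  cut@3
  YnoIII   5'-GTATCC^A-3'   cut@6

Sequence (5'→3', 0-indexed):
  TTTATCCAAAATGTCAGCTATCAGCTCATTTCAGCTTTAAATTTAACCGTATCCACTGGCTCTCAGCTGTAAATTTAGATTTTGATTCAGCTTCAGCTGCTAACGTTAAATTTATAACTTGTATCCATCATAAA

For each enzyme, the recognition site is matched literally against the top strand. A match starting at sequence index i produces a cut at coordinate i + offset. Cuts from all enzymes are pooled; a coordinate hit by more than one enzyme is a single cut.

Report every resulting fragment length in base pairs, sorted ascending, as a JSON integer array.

[6,7,7,8,10,10,10,14,14,14,17,17]

Scan for sites:
  LmaII TCAGCT/0: at [13, 20, 30, 62, 86, 92] ⇒ [13, 20, 30, 62, 86, 92]
  KluX TAAATTTA/3: at [37, 69, 106, 130] ⇒ [40, 72, 109, 133]
  YnoIII GTATCCA/6: at [48, 120] ⇒ [54, 126]

All cut coordinates (distinct, sorted): [13, 20, 30, 40, 54, 62, 72, 86, 92, 109, 126, 133]

Fragments:
  13→20: 7 bp
  20→30: 10 bp
  30→40: 10 bp
  40→54: 14 bp
  54→62: 8 bp
  62→72: 10 bp
  72→86: 14 bp
  86→92: 6 bp
  92→109: 17 bp
  109→126: 17 bp
  126→133: 7 bp
  133→13 (wrap): 134-133+13 = 14 bp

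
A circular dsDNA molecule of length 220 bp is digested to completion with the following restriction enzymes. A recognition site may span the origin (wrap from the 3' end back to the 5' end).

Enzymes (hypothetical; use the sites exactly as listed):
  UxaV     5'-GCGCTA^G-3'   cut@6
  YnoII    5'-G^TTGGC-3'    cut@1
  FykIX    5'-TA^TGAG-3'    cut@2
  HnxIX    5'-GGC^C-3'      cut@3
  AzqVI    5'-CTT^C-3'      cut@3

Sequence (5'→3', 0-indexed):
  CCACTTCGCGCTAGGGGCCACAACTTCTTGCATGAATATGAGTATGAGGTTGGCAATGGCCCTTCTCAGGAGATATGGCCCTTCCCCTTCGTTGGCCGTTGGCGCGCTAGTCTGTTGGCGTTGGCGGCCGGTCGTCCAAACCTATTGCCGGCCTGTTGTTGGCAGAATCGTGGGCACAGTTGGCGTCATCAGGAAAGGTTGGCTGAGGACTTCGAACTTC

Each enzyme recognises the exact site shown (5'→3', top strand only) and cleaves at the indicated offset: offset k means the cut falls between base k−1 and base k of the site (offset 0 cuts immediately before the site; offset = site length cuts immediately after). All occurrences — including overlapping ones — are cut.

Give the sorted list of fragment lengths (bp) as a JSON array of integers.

[2,2,4,4,5,5,5,5,6,6,6,6,7,7,7,8,8,11,11,12,14,15,19,21,24]

Per-enzyme occurrences:
  UxaV GCGCTAG/6: at [7, 103] ⇒ [13, 109]
  YnoII GTTGGC/1: at [48, 90, 97, 113, 119, 157, 178, 197] ⇒ [49, 91, 98, 114, 120, 158, 179, 198]
  FykIX TATGAG/2: at [36, 42] ⇒ [38, 44]
  HnxIX GGCC/3: at [15, 57, 76, 93, 125, 149] ⇒ [18, 60, 79, 96, 128, 152]
  AzqVI CTTC/3: at [3, 23, 61, 80, 86, 209, 216] ⇒ [6, 26, 64, 83, 89, 212, 219]

All cut coordinates (distinct, sorted): [6, 13, 18, 26, 38, 44, 49, 60, 64, 79, 83, 89, 91, 96, 98, 109, 114, 120, 128, 152, 158, 179, 198, 212, 219]

Fragment lengths:
  6→13: 7 bp
  13→18: 5 bp
  18→26: 8 bp
  26→38: 12 bp
  38→44: 6 bp
  44→49: 5 bp
  49→60: 11 bp
  60→64: 4 bp
  64→79: 15 bp
  79→83: 4 bp
  83→89: 6 bp
  89→91: 2 bp
  91→96: 5 bp
  96→98: 2 bp
  98→109: 11 bp
  109→114: 5 bp
  114→120: 6 bp
  120→128: 8 bp
  128→152: 24 bp
  152→158: 6 bp
  158→179: 21 bp
  179→198: 19 bp
  198→212: 14 bp
  212→219: 7 bp
  219→6 (wrap): 220-219+6 = 7 bp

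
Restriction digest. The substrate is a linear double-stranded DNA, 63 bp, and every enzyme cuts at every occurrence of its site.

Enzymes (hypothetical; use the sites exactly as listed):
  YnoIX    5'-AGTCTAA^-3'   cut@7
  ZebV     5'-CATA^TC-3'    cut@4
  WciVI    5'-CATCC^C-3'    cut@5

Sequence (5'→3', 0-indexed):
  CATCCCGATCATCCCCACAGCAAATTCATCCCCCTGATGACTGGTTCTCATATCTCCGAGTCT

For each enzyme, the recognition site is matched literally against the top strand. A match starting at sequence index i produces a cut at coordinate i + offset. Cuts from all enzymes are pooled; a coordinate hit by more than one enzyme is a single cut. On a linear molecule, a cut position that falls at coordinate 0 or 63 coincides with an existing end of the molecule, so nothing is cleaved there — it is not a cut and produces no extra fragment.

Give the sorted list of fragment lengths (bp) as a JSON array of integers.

[5,9,11,17,21]

Site scan:
  YnoIX (AGTCTAA, off=7): no sites
  ZebV CATATC/4: at [48] ⇒ [52]
  WciVI CATCCC/5: at [0, 9, 26] ⇒ [5, 14, 31]

Pooled cuts: [5, 14, 31, 52]

Fragment lengths:
  [0,5): 5 bp
  [5,14): 9 bp
  [14,31): 17 bp
  [31,52): 21 bp
  [52,63): 11 bp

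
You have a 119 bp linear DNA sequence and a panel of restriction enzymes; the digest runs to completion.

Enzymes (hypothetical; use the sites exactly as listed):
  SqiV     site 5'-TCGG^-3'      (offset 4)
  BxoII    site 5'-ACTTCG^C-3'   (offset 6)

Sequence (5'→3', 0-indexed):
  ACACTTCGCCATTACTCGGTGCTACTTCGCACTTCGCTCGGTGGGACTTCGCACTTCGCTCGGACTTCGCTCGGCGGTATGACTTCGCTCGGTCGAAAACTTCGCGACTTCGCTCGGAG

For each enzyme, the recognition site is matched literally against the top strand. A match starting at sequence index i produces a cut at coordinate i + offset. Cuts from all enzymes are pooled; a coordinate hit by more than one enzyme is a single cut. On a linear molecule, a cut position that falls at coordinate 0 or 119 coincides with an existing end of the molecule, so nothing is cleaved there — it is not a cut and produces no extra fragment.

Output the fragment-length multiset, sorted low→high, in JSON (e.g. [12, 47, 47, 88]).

[2,5,5,5,5,5,6,7,7,8,8,10,10,11,12,13]

Scan for sites:
  SqiV (TCGG, off=4): starts [15, 37, 59, 70, 88, 113] → cuts [19, 41, 63, 74, 92, 117]
  BxoII (ACTTCGC, off=6): starts [2, 23, 30, 45, 52, 63, 81, 98, 106] → cuts [8, 29, 36, 51, 58, 69, 87, 104, 112]

Pooled cuts: [8, 19, 29, 36, 41, 51, 58, 63, 69, 74, 87, 92, 104, 112, 117]

Fragment lengths:
  [0,8): 8 bp
  [8,19): 11 bp
  [19,29): 10 bp
  [29,36): 7 bp
  [36,41): 5 bp
  [41,51): 10 bp
  [51,58): 7 bp
  [58,63): 5 bp
  [63,69): 6 bp
  [69,74): 5 bp
  [74,87): 13 bp
  [87,92): 5 bp
  [92,104): 12 bp
  [104,112): 8 bp
  [112,117): 5 bp
  [117,119): 2 bp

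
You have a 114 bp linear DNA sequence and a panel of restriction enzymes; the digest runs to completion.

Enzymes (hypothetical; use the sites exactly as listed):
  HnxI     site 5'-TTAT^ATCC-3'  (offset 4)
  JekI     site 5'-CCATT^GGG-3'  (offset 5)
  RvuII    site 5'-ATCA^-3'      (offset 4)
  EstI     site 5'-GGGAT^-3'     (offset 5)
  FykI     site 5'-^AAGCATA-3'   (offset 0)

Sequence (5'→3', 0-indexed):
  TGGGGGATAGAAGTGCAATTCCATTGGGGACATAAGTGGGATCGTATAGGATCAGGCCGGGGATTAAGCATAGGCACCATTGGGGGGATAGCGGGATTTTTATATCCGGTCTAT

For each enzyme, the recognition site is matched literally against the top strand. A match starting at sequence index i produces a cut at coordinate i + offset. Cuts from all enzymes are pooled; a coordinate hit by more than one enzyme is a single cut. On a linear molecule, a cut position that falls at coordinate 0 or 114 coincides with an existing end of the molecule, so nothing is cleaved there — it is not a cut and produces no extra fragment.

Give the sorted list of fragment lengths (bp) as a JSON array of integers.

[1,6,8,8,8,10,11,12,16,17,17]

Per-enzyme occurrences:
  HnxI TTATATCC/4: at [99] ⇒ [103]
  JekI CCATTGGG/5: at [20, 76] ⇒ [25, 81]
  RvuII ATCA/4: at [50] ⇒ [54]
  EstI GGGAT/5: at [3, 37, 59, 84, 92] ⇒ [8, 42, 64, 89, 97]
  FykI AAGCATA/0: at [65] ⇒ [65]

All cut coordinates (distinct, sorted): [8, 25, 42, 54, 64, 65, 81, 89, 97, 103]

Fragments:
  [0,8): 8 bp
  [8,25): 17 bp
  [25,42): 17 bp
  [42,54): 12 bp
  [54,64): 10 bp
  [64,65): 1 bp
  [65,81): 16 bp
  [81,89): 8 bp
  [89,97): 8 bp
  [97,103): 6 bp
  [103,114): 11 bp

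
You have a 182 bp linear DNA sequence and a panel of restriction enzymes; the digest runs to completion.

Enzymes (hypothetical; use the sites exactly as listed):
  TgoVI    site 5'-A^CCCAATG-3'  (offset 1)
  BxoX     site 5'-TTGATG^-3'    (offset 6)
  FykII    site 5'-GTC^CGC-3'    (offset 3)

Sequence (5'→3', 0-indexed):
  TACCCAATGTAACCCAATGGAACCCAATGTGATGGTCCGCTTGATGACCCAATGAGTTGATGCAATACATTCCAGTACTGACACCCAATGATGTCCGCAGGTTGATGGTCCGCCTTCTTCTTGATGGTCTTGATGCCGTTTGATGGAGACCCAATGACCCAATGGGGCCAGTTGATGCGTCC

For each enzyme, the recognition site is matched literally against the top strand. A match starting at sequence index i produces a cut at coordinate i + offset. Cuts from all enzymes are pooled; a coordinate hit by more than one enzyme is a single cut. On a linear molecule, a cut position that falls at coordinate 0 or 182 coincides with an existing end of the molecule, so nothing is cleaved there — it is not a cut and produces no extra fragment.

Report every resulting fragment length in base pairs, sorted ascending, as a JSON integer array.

Scan for sites:
  TgoVI ACCCAATG/1: at [1, 11, 21, 46, 82, 148, 156] ⇒ [2, 12, 22, 47, 83, 149, 157]
  BxoX TTGATG/6: at [40, 56, 101, 120, 129, 139, 171] ⇒ [46, 62, 107, 126, 135, 145, 177]
  FykII GTCCGC/3: at [34, 92, 107] ⇒ [37, 95, 110]

Pooled cuts: [2, 12, 22, 37, 46, 47, 62, 83, 95, 107, 110, 126, 135, 145, 149, 157, 177]

Fragment lengths:
  [0,2): 2 bp
  [2,12): 10 bp
  [12,22): 10 bp
  [22,37): 15 bp
  [37,46): 9 bp
  [46,47): 1 bp
  [47,62): 15 bp
  [62,83): 21 bp
  [83,95): 12 bp
  [95,107): 12 bp
  [107,110): 3 bp
  [110,126): 16 bp
  [126,135): 9 bp
  [135,145): 10 bp
  [145,149): 4 bp
  [149,157): 8 bp
  [157,177): 20 bp
  [177,182): 5 bp

[1,2,3,4,5,8,9,9,10,10,10,12,12,15,15,16,20,21]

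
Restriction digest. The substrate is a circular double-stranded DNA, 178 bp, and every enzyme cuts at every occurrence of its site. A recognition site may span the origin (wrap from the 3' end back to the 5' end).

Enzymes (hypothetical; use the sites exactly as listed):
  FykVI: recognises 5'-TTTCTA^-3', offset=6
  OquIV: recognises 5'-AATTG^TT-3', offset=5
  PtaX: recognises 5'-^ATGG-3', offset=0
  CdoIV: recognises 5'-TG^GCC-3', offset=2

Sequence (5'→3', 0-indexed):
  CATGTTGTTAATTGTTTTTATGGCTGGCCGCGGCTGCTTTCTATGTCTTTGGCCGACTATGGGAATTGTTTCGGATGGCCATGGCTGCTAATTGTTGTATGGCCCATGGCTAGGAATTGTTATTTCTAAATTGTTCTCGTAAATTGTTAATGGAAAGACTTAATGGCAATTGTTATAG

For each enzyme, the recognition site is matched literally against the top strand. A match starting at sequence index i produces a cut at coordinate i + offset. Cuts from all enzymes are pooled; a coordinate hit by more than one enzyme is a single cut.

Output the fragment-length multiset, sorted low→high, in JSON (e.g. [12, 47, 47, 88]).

[3,3,3,3,4,4,5,5,6,7,7,8,9,10,10,13,13,14,14,17,20]

Scan for sites:
  FykVI TTTCTA/6: at [37, 122] ⇒ [43, 128]
  OquIV AATTGTT/5: at [9, 63, 89, 114, 128, 141, 167] ⇒ [14, 68, 94, 119, 133, 146, 172]
  PtaX ATGG/0: at [19, 58, 74, 80, 98, 105, 149, 162] ⇒ [19, 58, 74, 80, 98, 105, 149, 162]
  CdoIV TGGCC/2: at [24, 49, 75, 99] ⇒ [26, 51, 77, 101]

Pooled cuts: [14, 19, 26, 43, 51, 58, 68, 74, 77, 80, 94, 98, 101, 105, 119, 128, 133, 146, 149, 162, 172]

Fragment lengths:
  14→19: 5 bp
  19→26: 7 bp
  26→43: 17 bp
  43→51: 8 bp
  51→58: 7 bp
  58→68: 10 bp
  68→74: 6 bp
  74→77: 3 bp
  77→80: 3 bp
  80→94: 14 bp
  94→98: 4 bp
  98→101: 3 bp
  101→105: 4 bp
  105→119: 14 bp
  119→128: 9 bp
  128→133: 5 bp
  133→146: 13 bp
  146→149: 3 bp
  149→162: 13 bp
  162→172: 10 bp
  172→14 (wrap): 178-172+14 = 20 bp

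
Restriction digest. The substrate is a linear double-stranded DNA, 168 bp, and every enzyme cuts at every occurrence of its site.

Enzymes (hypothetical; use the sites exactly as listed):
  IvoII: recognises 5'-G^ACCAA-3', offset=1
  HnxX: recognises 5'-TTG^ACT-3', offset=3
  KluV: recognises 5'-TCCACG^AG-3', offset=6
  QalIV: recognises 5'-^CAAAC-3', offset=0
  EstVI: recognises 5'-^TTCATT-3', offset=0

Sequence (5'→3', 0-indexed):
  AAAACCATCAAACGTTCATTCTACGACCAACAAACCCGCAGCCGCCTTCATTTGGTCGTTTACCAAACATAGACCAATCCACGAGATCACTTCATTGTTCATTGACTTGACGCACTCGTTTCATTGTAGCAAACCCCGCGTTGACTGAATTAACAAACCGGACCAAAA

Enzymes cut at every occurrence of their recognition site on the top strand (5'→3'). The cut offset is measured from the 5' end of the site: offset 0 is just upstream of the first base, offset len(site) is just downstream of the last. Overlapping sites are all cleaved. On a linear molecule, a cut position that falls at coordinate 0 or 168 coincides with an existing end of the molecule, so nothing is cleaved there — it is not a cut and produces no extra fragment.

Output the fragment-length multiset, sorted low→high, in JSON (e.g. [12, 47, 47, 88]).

[5,6,7,7,7,7,8,8,9,10,10,11,11,14,15,16,17]

Scan for sites:
  IvoII (GACCAA, off=1): starts [24, 71, 160] → cuts [25, 72, 161]
  HnxX (TTGACT, off=3): starts [101, 140] → cuts [104, 143]
  KluV (TCCACGAG, off=6): starts [77] → cuts [83]
  QalIV (CAAAC, off=0): starts [8, 30, 63, 129, 153] → cuts [8, 30, 63, 129, 153]
  EstVI (TTCATT, off=0): starts [14, 46, 90, 97, 119] → cuts [14, 46, 90, 97, 119]

Pooled cuts: [8, 14, 25, 30, 46, 63, 72, 83, 90, 97, 104, 119, 129, 143, 153, 161]

Fragments:
  [0,8): 8 bp
  [8,14): 6 bp
  [14,25): 11 bp
  [25,30): 5 bp
  [30,46): 16 bp
  [46,63): 17 bp
  [63,72): 9 bp
  [72,83): 11 bp
  [83,90): 7 bp
  [90,97): 7 bp
  [97,104): 7 bp
  [104,119): 15 bp
  [119,129): 10 bp
  [129,143): 14 bp
  [143,153): 10 bp
  [153,161): 8 bp
  [161,168): 7 bp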